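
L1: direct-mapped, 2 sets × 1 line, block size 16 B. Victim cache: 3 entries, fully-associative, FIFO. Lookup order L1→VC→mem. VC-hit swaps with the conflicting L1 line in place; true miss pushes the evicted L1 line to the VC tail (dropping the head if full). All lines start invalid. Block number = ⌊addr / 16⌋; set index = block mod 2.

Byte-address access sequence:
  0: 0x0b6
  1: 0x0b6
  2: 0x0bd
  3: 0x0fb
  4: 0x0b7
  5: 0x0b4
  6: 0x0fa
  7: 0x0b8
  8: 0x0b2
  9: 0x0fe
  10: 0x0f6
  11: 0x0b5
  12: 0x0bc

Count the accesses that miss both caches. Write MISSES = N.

MISSES = 2

  [0] addr=0xb6 blk=11 s=1: MISS | VC []
  [1] addr=0xb6 blk=11 s=1: L1-HIT | VC []
  [2] addr=0xbd blk=11 s=1: L1-HIT | VC []
  [3] addr=0xfb blk=15 s=1: MISS | VC [11]
  [4] addr=0xb7 blk=11 s=1: VC-HIT | VC [15]
  [5] addr=0xb4 blk=11 s=1: L1-HIT | VC [15]
  [6] addr=0xfa blk=15 s=1: VC-HIT | VC [11]
  [7] addr=0xb8 blk=11 s=1: VC-HIT | VC [15]
  [8] addr=0xb2 blk=11 s=1: L1-HIT | VC [15]
  [9] addr=0xfe blk=15 s=1: VC-HIT | VC [11]
  [10] addr=0xf6 blk=15 s=1: L1-HIT | VC [11]
  [11] addr=0xb5 blk=11 s=1: VC-HIT | VC [15]
  [12] addr=0xbc blk=11 s=1: L1-HIT | VC [15]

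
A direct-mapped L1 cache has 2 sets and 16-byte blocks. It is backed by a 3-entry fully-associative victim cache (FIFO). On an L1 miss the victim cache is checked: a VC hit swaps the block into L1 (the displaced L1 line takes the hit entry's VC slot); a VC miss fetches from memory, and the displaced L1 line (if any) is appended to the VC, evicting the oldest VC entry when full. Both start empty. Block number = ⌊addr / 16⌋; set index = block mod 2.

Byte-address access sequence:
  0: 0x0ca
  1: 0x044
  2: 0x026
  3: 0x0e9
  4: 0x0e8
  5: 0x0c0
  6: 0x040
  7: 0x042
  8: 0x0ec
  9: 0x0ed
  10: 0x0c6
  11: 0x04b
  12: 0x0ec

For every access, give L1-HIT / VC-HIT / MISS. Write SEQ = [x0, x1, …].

  [0] addr=0xca blk=12 s=0: MISS | VC []
  [1] addr=0x44 blk=4 s=0: MISS | VC [12]
  [2] addr=0x26 blk=2 s=0: MISS | VC [12, 4]
  [3] addr=0xe9 blk=14 s=0: MISS | VC [12, 4, 2]
  [4] addr=0xe8 blk=14 s=0: L1-HIT | VC [12, 4, 2]
  [5] addr=0xc0 blk=12 s=0: VC-HIT | VC [14, 4, 2]
  [6] addr=0x40 blk=4 s=0: VC-HIT | VC [14, 12, 2]
  [7] addr=0x42 blk=4 s=0: L1-HIT | VC [14, 12, 2]
  [8] addr=0xec blk=14 s=0: VC-HIT | VC [4, 12, 2]
  [9] addr=0xed blk=14 s=0: L1-HIT | VC [4, 12, 2]
  [10] addr=0xc6 blk=12 s=0: VC-HIT | VC [4, 14, 2]
  [11] addr=0x4b blk=4 s=0: VC-HIT | VC [12, 14, 2]
  [12] addr=0xec blk=14 s=0: VC-HIT | VC [12, 4, 2]

SEQ = [MISS, MISS, MISS, MISS, L1-HIT, VC-HIT, VC-HIT, L1-HIT, VC-HIT, L1-HIT, VC-HIT, VC-HIT, VC-HIT]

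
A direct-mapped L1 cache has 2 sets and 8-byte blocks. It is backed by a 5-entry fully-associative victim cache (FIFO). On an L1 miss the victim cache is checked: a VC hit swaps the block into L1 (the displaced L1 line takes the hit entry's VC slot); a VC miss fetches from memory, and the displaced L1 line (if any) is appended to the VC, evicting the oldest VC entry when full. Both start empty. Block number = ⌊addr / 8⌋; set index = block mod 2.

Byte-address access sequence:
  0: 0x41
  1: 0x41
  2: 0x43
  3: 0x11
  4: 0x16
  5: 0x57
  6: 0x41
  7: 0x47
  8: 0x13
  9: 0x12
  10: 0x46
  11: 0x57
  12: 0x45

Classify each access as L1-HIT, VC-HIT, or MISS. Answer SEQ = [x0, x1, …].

SEQ = [MISS, L1-HIT, L1-HIT, MISS, L1-HIT, MISS, VC-HIT, L1-HIT, VC-HIT, L1-HIT, VC-HIT, VC-HIT, VC-HIT]

#0 0x41→b8/s0 MISS; vc=[]
#1 0x41→b8/s0 L1-HIT; vc=[]
#2 0x43→b8/s0 L1-HIT; vc=[]
#3 0x11→b2/s0 MISS; vc=[8]
#4 0x16→b2/s0 L1-HIT; vc=[8]
#5 0x57→b10/s0 MISS; vc=[8,2]
#6 0x41→b8/s0 VC-HIT; vc=[10,2]
#7 0x47→b8/s0 L1-HIT; vc=[10,2]
#8 0x13→b2/s0 VC-HIT; vc=[10,8]
#9 0x12→b2/s0 L1-HIT; vc=[10,8]
#10 0x46→b8/s0 VC-HIT; vc=[10,2]
#11 0x57→b10/s0 VC-HIT; vc=[8,2]
#12 0x45→b8/s0 VC-HIT; vc=[10,2]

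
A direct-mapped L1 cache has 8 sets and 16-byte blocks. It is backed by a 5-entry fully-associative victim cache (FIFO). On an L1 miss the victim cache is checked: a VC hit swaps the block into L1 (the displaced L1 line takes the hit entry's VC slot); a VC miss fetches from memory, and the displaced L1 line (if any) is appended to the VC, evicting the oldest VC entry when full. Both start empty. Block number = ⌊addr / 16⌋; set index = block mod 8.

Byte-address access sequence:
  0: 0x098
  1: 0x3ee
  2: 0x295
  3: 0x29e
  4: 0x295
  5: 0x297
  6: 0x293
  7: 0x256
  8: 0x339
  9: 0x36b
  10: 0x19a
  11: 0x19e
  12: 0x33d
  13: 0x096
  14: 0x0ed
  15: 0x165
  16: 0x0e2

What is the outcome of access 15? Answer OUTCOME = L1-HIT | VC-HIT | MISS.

OUTCOME = MISS

  [0] addr=0x98 blk=9 s=1: MISS | VC []
  [1] addr=0x3ee blk=62 s=6: MISS | VC []
  [2] addr=0x295 blk=41 s=1: MISS | VC [9]
  [3] addr=0x29e blk=41 s=1: L1-HIT | VC [9]
  [4] addr=0x295 blk=41 s=1: L1-HIT | VC [9]
  [5] addr=0x297 blk=41 s=1: L1-HIT | VC [9]
  [6] addr=0x293 blk=41 s=1: L1-HIT | VC [9]
  [7] addr=0x256 blk=37 s=5: MISS | VC [9]
  [8] addr=0x339 blk=51 s=3: MISS | VC [9]
  [9] addr=0x36b blk=54 s=6: MISS | VC [9, 62]
  [10] addr=0x19a blk=25 s=1: MISS | VC [9, 62, 41]
  [11] addr=0x19e blk=25 s=1: L1-HIT | VC [9, 62, 41]
  [12] addr=0x33d blk=51 s=3: L1-HIT | VC [9, 62, 41]
  [13] addr=0x96 blk=9 s=1: VC-HIT | VC [25, 62, 41]
  [14] addr=0xed blk=14 s=6: MISS | VC [25, 62, 41, 54]
  [15] addr=0x165 blk=22 s=6: MISS | VC [25, 62, 41, 54, 14]
  [16] addr=0xe2 blk=14 s=6: VC-HIT | VC [25, 62, 41, 54, 22]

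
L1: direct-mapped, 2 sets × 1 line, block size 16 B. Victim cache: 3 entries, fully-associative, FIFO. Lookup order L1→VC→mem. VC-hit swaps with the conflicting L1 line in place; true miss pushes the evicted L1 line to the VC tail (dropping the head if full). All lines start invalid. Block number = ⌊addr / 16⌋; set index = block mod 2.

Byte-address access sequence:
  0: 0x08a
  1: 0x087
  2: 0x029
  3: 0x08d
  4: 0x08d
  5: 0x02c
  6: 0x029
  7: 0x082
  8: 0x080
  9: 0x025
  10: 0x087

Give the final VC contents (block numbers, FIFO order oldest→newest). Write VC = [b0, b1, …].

  [0] addr=0x8a blk=8 s=0: MISS | VC []
  [1] addr=0x87 blk=8 s=0: L1-HIT | VC []
  [2] addr=0x29 blk=2 s=0: MISS | VC [8]
  [3] addr=0x8d blk=8 s=0: VC-HIT | VC [2]
  [4] addr=0x8d blk=8 s=0: L1-HIT | VC [2]
  [5] addr=0x2c blk=2 s=0: VC-HIT | VC [8]
  [6] addr=0x29 blk=2 s=0: L1-HIT | VC [8]
  [7] addr=0x82 blk=8 s=0: VC-HIT | VC [2]
  [8] addr=0x80 blk=8 s=0: L1-HIT | VC [2]
  [9] addr=0x25 blk=2 s=0: VC-HIT | VC [8]
  [10] addr=0x87 blk=8 s=0: VC-HIT | VC [2]

VC = [2]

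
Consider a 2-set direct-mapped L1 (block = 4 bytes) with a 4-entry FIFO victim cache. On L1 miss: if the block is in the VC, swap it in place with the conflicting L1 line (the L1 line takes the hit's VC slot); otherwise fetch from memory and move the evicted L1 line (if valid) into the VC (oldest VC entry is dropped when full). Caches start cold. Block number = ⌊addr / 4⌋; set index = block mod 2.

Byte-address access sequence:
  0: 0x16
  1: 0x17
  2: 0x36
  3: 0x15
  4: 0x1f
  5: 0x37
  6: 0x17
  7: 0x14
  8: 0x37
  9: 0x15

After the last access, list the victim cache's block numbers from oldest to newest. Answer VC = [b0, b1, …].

#0 0x16→b5/s1 MISS; vc=[]
#1 0x17→b5/s1 L1-HIT; vc=[]
#2 0x36→b13/s1 MISS; vc=[5]
#3 0x15→b5/s1 VC-HIT; vc=[13]
#4 0x1f→b7/s1 MISS; vc=[13,5]
#5 0x37→b13/s1 VC-HIT; vc=[7,5]
#6 0x17→b5/s1 VC-HIT; vc=[7,13]
#7 0x14→b5/s1 L1-HIT; vc=[7,13]
#8 0x37→b13/s1 VC-HIT; vc=[7,5]
#9 0x15→b5/s1 VC-HIT; vc=[7,13]

VC = [7, 13]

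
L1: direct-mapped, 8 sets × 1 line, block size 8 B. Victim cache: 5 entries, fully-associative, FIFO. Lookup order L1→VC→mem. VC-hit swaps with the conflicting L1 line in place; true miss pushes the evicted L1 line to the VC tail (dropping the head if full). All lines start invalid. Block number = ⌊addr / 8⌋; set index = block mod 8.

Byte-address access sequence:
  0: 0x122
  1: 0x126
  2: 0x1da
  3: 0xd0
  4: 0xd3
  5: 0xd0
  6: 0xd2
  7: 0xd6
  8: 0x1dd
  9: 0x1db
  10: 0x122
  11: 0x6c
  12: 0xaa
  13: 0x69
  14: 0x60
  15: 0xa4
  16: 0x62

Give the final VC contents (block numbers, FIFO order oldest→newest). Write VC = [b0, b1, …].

VC = [21, 36, 20]

  [0] addr=0x122 blk=36 s=4: MISS | VC []
  [1] addr=0x126 blk=36 s=4: L1-HIT | VC []
  [2] addr=0x1da blk=59 s=3: MISS | VC []
  [3] addr=0xd0 blk=26 s=2: MISS | VC []
  [4] addr=0xd3 blk=26 s=2: L1-HIT | VC []
  [5] addr=0xd0 blk=26 s=2: L1-HIT | VC []
  [6] addr=0xd2 blk=26 s=2: L1-HIT | VC []
  [7] addr=0xd6 blk=26 s=2: L1-HIT | VC []
  [8] addr=0x1dd blk=59 s=3: L1-HIT | VC []
  [9] addr=0x1db blk=59 s=3: L1-HIT | VC []
  [10] addr=0x122 blk=36 s=4: L1-HIT | VC []
  [11] addr=0x6c blk=13 s=5: MISS | VC []
  [12] addr=0xaa blk=21 s=5: MISS | VC [13]
  [13] addr=0x69 blk=13 s=5: VC-HIT | VC [21]
  [14] addr=0x60 blk=12 s=4: MISS | VC [21, 36]
  [15] addr=0xa4 blk=20 s=4: MISS | VC [21, 36, 12]
  [16] addr=0x62 blk=12 s=4: VC-HIT | VC [21, 36, 20]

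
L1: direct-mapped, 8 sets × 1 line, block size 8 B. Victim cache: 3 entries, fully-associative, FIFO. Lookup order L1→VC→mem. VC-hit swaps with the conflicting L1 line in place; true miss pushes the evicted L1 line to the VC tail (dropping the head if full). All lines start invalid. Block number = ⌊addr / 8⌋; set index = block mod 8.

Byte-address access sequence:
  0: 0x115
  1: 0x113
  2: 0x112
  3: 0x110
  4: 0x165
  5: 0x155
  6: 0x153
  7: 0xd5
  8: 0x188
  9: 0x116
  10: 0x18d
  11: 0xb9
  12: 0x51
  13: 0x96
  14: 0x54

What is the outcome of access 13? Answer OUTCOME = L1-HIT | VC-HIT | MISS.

#0 0x115→b34/s2 MISS; vc=[]
#1 0x113→b34/s2 L1-HIT; vc=[]
#2 0x112→b34/s2 L1-HIT; vc=[]
#3 0x110→b34/s2 L1-HIT; vc=[]
#4 0x165→b44/s4 MISS; vc=[]
#5 0x155→b42/s2 MISS; vc=[34]
#6 0x153→b42/s2 L1-HIT; vc=[34]
#7 0xd5→b26/s2 MISS; vc=[34,42]
#8 0x188→b49/s1 MISS; vc=[34,42]
#9 0x116→b34/s2 VC-HIT; vc=[26,42]
#10 0x18d→b49/s1 L1-HIT; vc=[26,42]
#11 0xb9→b23/s7 MISS; vc=[26,42]
#12 0x51→b10/s2 MISS; vc=[26,42,34]
#13 0x96→b18/s2 MISS; vc=[42,34,10]
#14 0x54→b10/s2 VC-HIT; vc=[42,34,18]

OUTCOME = MISS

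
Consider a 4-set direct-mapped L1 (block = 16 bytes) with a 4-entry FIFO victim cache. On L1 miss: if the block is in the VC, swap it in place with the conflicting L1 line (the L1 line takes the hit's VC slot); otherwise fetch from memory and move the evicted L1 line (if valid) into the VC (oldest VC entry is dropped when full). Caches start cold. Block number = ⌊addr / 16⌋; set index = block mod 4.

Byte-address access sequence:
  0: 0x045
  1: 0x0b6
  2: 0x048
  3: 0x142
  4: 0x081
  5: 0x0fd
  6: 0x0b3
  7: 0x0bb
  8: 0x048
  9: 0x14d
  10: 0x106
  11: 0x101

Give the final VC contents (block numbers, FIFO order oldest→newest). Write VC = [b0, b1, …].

0: 0x45 (blk 4, set 0) → MISS  vc=[]
1: 0xb6 (blk 11, set 3) → MISS  vc=[]
2: 0x48 (blk 4, set 0) → L1-HIT  vc=[]
3: 0x142 (blk 20, set 0) → MISS  vc=[4]
4: 0x81 (blk 8, set 0) → MISS  vc=[4, 20]
5: 0xfd (blk 15, set 3) → MISS  vc=[4, 20, 11]
6: 0xb3 (blk 11, set 3) → VC-HIT  vc=[4, 20, 15]
7: 0xbb (blk 11, set 3) → L1-HIT  vc=[4, 20, 15]
8: 0x48 (blk 4, set 0) → VC-HIT  vc=[8, 20, 15]
9: 0x14d (blk 20, set 0) → VC-HIT  vc=[8, 4, 15]
10: 0x106 (blk 16, set 0) → MISS  vc=[8, 4, 15, 20]
11: 0x101 (blk 16, set 0) → L1-HIT  vc=[8, 4, 15, 20]

VC = [8, 4, 15, 20]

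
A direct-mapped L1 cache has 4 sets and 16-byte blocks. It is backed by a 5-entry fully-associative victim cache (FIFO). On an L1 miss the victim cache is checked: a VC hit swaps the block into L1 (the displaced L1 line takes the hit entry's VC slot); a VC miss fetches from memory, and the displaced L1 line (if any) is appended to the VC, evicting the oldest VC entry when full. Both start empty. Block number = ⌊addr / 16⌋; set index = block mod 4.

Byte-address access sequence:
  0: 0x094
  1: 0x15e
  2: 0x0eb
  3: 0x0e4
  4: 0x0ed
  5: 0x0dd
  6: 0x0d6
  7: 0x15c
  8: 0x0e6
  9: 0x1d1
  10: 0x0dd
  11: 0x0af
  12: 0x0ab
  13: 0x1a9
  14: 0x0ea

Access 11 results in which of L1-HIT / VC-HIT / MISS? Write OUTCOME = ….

0: 0x94 (blk 9, set 1) → MISS  vc=[]
1: 0x15e (blk 21, set 1) → MISS  vc=[9]
2: 0xeb (blk 14, set 2) → MISS  vc=[9]
3: 0xe4 (blk 14, set 2) → L1-HIT  vc=[9]
4: 0xed (blk 14, set 2) → L1-HIT  vc=[9]
5: 0xdd (blk 13, set 1) → MISS  vc=[9, 21]
6: 0xd6 (blk 13, set 1) → L1-HIT  vc=[9, 21]
7: 0x15c (blk 21, set 1) → VC-HIT  vc=[9, 13]
8: 0xe6 (blk 14, set 2) → L1-HIT  vc=[9, 13]
9: 0x1d1 (blk 29, set 1) → MISS  vc=[9, 13, 21]
10: 0xdd (blk 13, set 1) → VC-HIT  vc=[9, 29, 21]
11: 0xaf (blk 10, set 2) → MISS  vc=[9, 29, 21, 14]
12: 0xab (blk 10, set 2) → L1-HIT  vc=[9, 29, 21, 14]
13: 0x1a9 (blk 26, set 2) → MISS  vc=[9, 29, 21, 14, 10]
14: 0xea (blk 14, set 2) → VC-HIT  vc=[9, 29, 21, 26, 10]

OUTCOME = MISS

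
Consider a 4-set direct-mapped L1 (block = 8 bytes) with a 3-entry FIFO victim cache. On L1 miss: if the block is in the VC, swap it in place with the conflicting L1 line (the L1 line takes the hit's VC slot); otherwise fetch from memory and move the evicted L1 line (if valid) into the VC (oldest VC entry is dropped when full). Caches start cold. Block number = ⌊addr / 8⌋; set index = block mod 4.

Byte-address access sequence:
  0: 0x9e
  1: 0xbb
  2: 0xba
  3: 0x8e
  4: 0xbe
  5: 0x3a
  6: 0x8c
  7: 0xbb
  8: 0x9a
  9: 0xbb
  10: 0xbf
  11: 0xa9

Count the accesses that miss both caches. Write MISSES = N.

#0 0x9e→b19/s3 MISS; vc=[]
#1 0xbb→b23/s3 MISS; vc=[19]
#2 0xba→b23/s3 L1-HIT; vc=[19]
#3 0x8e→b17/s1 MISS; vc=[19]
#4 0xbe→b23/s3 L1-HIT; vc=[19]
#5 0x3a→b7/s3 MISS; vc=[19,23]
#6 0x8c→b17/s1 L1-HIT; vc=[19,23]
#7 0xbb→b23/s3 VC-HIT; vc=[19,7]
#8 0x9a→b19/s3 VC-HIT; vc=[23,7]
#9 0xbb→b23/s3 VC-HIT; vc=[19,7]
#10 0xbf→b23/s3 L1-HIT; vc=[19,7]
#11 0xa9→b21/s1 MISS; vc=[19,7,17]

MISSES = 5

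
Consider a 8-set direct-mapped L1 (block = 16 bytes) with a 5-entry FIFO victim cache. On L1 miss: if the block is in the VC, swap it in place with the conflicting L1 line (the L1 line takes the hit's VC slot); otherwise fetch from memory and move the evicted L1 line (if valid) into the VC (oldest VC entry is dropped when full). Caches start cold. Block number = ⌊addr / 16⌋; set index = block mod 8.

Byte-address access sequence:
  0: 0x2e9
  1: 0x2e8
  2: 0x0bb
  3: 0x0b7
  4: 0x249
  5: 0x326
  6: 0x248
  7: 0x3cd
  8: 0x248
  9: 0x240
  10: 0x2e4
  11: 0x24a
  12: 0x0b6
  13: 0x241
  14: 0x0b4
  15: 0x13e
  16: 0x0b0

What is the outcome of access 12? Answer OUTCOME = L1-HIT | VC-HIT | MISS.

0: 0x2e9 (blk 46, set 6) → MISS  vc=[]
1: 0x2e8 (blk 46, set 6) → L1-HIT  vc=[]
2: 0xbb (blk 11, set 3) → MISS  vc=[]
3: 0xb7 (blk 11, set 3) → L1-HIT  vc=[]
4: 0x249 (blk 36, set 4) → MISS  vc=[]
5: 0x326 (blk 50, set 2) → MISS  vc=[]
6: 0x248 (blk 36, set 4) → L1-HIT  vc=[]
7: 0x3cd (blk 60, set 4) → MISS  vc=[36]
8: 0x248 (blk 36, set 4) → VC-HIT  vc=[60]
9: 0x240 (blk 36, set 4) → L1-HIT  vc=[60]
10: 0x2e4 (blk 46, set 6) → L1-HIT  vc=[60]
11: 0x24a (blk 36, set 4) → L1-HIT  vc=[60]
12: 0xb6 (blk 11, set 3) → L1-HIT  vc=[60]
13: 0x241 (blk 36, set 4) → L1-HIT  vc=[60]
14: 0xb4 (blk 11, set 3) → L1-HIT  vc=[60]
15: 0x13e (blk 19, set 3) → MISS  vc=[60, 11]
16: 0xb0 (blk 11, set 3) → VC-HIT  vc=[60, 19]

OUTCOME = L1-HIT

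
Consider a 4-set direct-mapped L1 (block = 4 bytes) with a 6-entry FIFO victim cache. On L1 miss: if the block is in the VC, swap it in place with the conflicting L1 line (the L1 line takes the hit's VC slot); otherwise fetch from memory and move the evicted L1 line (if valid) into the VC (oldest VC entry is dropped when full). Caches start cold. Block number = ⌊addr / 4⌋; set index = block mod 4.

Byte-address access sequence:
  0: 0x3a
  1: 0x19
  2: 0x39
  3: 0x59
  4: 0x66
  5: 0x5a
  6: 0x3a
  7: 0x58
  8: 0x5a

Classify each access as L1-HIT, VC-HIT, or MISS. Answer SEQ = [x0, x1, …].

SEQ = [MISS, MISS, VC-HIT, MISS, MISS, L1-HIT, VC-HIT, VC-HIT, L1-HIT]

0: 0x3a (blk 14, set 2) → MISS  vc=[]
1: 0x19 (blk 6, set 2) → MISS  vc=[14]
2: 0x39 (blk 14, set 2) → VC-HIT  vc=[6]
3: 0x59 (blk 22, set 2) → MISS  vc=[6, 14]
4: 0x66 (blk 25, set 1) → MISS  vc=[6, 14]
5: 0x5a (blk 22, set 2) → L1-HIT  vc=[6, 14]
6: 0x3a (blk 14, set 2) → VC-HIT  vc=[6, 22]
7: 0x58 (blk 22, set 2) → VC-HIT  vc=[6, 14]
8: 0x5a (blk 22, set 2) → L1-HIT  vc=[6, 14]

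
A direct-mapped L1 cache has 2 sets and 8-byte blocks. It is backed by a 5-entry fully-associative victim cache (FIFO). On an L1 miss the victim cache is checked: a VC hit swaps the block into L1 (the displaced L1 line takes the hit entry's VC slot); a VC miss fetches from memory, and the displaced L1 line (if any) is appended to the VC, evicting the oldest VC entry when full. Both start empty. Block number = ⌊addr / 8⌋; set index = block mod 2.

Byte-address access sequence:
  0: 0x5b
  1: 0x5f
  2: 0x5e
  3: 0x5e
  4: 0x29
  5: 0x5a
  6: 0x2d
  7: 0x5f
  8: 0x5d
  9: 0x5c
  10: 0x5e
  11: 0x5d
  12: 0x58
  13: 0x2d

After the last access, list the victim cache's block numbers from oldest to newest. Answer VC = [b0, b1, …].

  [0] addr=0x5b blk=11 s=1: MISS | VC []
  [1] addr=0x5f blk=11 s=1: L1-HIT | VC []
  [2] addr=0x5e blk=11 s=1: L1-HIT | VC []
  [3] addr=0x5e blk=11 s=1: L1-HIT | VC []
  [4] addr=0x29 blk=5 s=1: MISS | VC [11]
  [5] addr=0x5a blk=11 s=1: VC-HIT | VC [5]
  [6] addr=0x2d blk=5 s=1: VC-HIT | VC [11]
  [7] addr=0x5f blk=11 s=1: VC-HIT | VC [5]
  [8] addr=0x5d blk=11 s=1: L1-HIT | VC [5]
  [9] addr=0x5c blk=11 s=1: L1-HIT | VC [5]
  [10] addr=0x5e blk=11 s=1: L1-HIT | VC [5]
  [11] addr=0x5d blk=11 s=1: L1-HIT | VC [5]
  [12] addr=0x58 blk=11 s=1: L1-HIT | VC [5]
  [13] addr=0x2d blk=5 s=1: VC-HIT | VC [11]

VC = [11]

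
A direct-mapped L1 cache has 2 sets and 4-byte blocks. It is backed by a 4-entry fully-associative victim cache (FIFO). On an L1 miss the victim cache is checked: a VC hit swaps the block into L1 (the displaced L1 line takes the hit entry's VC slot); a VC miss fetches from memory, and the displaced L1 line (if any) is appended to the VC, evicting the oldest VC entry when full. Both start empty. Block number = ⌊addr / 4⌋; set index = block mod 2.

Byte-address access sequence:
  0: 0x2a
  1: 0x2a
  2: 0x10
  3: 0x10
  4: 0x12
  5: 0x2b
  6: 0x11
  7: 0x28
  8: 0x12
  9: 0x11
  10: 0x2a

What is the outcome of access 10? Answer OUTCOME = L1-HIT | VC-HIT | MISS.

OUTCOME = VC-HIT

  [0] addr=0x2a blk=10 s=0: MISS | VC []
  [1] addr=0x2a blk=10 s=0: L1-HIT | VC []
  [2] addr=0x10 blk=4 s=0: MISS | VC [10]
  [3] addr=0x10 blk=4 s=0: L1-HIT | VC [10]
  [4] addr=0x12 blk=4 s=0: L1-HIT | VC [10]
  [5] addr=0x2b blk=10 s=0: VC-HIT | VC [4]
  [6] addr=0x11 blk=4 s=0: VC-HIT | VC [10]
  [7] addr=0x28 blk=10 s=0: VC-HIT | VC [4]
  [8] addr=0x12 blk=4 s=0: VC-HIT | VC [10]
  [9] addr=0x11 blk=4 s=0: L1-HIT | VC [10]
  [10] addr=0x2a blk=10 s=0: VC-HIT | VC [4]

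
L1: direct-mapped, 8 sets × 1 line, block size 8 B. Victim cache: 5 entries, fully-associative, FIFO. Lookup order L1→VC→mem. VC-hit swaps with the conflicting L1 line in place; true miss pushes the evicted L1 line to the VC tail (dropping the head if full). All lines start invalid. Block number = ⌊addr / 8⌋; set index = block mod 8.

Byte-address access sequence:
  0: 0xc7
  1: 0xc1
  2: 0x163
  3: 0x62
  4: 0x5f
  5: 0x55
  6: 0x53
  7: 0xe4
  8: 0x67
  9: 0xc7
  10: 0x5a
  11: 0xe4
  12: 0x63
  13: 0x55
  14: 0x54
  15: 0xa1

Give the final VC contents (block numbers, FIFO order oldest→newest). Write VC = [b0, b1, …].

VC = [44, 28, 12]

#0 0xc7→b24/s0 MISS; vc=[]
#1 0xc1→b24/s0 L1-HIT; vc=[]
#2 0x163→b44/s4 MISS; vc=[]
#3 0x62→b12/s4 MISS; vc=[44]
#4 0x5f→b11/s3 MISS; vc=[44]
#5 0x55→b10/s2 MISS; vc=[44]
#6 0x53→b10/s2 L1-HIT; vc=[44]
#7 0xe4→b28/s4 MISS; vc=[44,12]
#8 0x67→b12/s4 VC-HIT; vc=[44,28]
#9 0xc7→b24/s0 L1-HIT; vc=[44,28]
#10 0x5a→b11/s3 L1-HIT; vc=[44,28]
#11 0xe4→b28/s4 VC-HIT; vc=[44,12]
#12 0x63→b12/s4 VC-HIT; vc=[44,28]
#13 0x55→b10/s2 L1-HIT; vc=[44,28]
#14 0x54→b10/s2 L1-HIT; vc=[44,28]
#15 0xa1→b20/s4 MISS; vc=[44,28,12]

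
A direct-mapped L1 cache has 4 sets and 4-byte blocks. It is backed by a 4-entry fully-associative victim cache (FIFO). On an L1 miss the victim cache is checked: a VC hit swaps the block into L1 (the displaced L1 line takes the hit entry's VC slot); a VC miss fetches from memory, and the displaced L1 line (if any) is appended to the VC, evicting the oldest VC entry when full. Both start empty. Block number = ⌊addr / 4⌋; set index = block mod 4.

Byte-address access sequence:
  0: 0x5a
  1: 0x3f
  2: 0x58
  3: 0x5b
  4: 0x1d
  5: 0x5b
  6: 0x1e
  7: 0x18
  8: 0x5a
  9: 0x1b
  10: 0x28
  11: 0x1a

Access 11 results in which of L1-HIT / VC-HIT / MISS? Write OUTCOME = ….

0: 0x5a (blk 22, set 2) → MISS  vc=[]
1: 0x3f (blk 15, set 3) → MISS  vc=[]
2: 0x58 (blk 22, set 2) → L1-HIT  vc=[]
3: 0x5b (blk 22, set 2) → L1-HIT  vc=[]
4: 0x1d (blk 7, set 3) → MISS  vc=[15]
5: 0x5b (blk 22, set 2) → L1-HIT  vc=[15]
6: 0x1e (blk 7, set 3) → L1-HIT  vc=[15]
7: 0x18 (blk 6, set 2) → MISS  vc=[15, 22]
8: 0x5a (blk 22, set 2) → VC-HIT  vc=[15, 6]
9: 0x1b (blk 6, set 2) → VC-HIT  vc=[15, 22]
10: 0x28 (blk 10, set 2) → MISS  vc=[15, 22, 6]
11: 0x1a (blk 6, set 2) → VC-HIT  vc=[15, 22, 10]

OUTCOME = VC-HIT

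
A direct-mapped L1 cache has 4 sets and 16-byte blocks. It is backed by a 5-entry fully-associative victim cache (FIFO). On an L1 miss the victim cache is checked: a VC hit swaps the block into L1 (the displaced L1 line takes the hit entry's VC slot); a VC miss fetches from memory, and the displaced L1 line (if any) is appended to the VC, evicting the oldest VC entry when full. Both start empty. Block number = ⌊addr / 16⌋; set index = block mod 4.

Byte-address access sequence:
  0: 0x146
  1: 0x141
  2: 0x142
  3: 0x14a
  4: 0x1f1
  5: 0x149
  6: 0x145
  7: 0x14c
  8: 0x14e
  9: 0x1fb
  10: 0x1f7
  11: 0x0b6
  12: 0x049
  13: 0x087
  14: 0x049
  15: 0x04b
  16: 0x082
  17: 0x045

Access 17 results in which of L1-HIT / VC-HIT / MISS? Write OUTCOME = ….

#0 0x146→b20/s0 MISS; vc=[]
#1 0x141→b20/s0 L1-HIT; vc=[]
#2 0x142→b20/s0 L1-HIT; vc=[]
#3 0x14a→b20/s0 L1-HIT; vc=[]
#4 0x1f1→b31/s3 MISS; vc=[]
#5 0x149→b20/s0 L1-HIT; vc=[]
#6 0x145→b20/s0 L1-HIT; vc=[]
#7 0x14c→b20/s0 L1-HIT; vc=[]
#8 0x14e→b20/s0 L1-HIT; vc=[]
#9 0x1fb→b31/s3 L1-HIT; vc=[]
#10 0x1f7→b31/s3 L1-HIT; vc=[]
#11 0xb6→b11/s3 MISS; vc=[31]
#12 0x49→b4/s0 MISS; vc=[31,20]
#13 0x87→b8/s0 MISS; vc=[31,20,4]
#14 0x49→b4/s0 VC-HIT; vc=[31,20,8]
#15 0x4b→b4/s0 L1-HIT; vc=[31,20,8]
#16 0x82→b8/s0 VC-HIT; vc=[31,20,4]
#17 0x45→b4/s0 VC-HIT; vc=[31,20,8]

OUTCOME = VC-HIT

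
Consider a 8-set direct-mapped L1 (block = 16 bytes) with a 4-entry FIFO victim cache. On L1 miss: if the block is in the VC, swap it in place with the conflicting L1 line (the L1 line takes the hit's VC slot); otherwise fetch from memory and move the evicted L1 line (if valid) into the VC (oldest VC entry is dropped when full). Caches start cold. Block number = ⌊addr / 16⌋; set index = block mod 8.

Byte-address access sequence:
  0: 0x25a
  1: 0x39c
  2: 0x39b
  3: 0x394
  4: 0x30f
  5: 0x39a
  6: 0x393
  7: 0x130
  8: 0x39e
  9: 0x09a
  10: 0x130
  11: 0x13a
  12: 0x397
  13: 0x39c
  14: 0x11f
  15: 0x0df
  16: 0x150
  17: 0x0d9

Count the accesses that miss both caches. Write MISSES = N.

#0 0x25a→b37/s5 MISS; vc=[]
#1 0x39c→b57/s1 MISS; vc=[]
#2 0x39b→b57/s1 L1-HIT; vc=[]
#3 0x394→b57/s1 L1-HIT; vc=[]
#4 0x30f→b48/s0 MISS; vc=[]
#5 0x39a→b57/s1 L1-HIT; vc=[]
#6 0x393→b57/s1 L1-HIT; vc=[]
#7 0x130→b19/s3 MISS; vc=[]
#8 0x39e→b57/s1 L1-HIT; vc=[]
#9 0x9a→b9/s1 MISS; vc=[57]
#10 0x130→b19/s3 L1-HIT; vc=[57]
#11 0x13a→b19/s3 L1-HIT; vc=[57]
#12 0x397→b57/s1 VC-HIT; vc=[9]
#13 0x39c→b57/s1 L1-HIT; vc=[9]
#14 0x11f→b17/s1 MISS; vc=[9,57]
#15 0xdf→b13/s5 MISS; vc=[9,57,37]
#16 0x150→b21/s5 MISS; vc=[9,57,37,13]
#17 0xd9→b13/s5 VC-HIT; vc=[9,57,37,21]

MISSES = 8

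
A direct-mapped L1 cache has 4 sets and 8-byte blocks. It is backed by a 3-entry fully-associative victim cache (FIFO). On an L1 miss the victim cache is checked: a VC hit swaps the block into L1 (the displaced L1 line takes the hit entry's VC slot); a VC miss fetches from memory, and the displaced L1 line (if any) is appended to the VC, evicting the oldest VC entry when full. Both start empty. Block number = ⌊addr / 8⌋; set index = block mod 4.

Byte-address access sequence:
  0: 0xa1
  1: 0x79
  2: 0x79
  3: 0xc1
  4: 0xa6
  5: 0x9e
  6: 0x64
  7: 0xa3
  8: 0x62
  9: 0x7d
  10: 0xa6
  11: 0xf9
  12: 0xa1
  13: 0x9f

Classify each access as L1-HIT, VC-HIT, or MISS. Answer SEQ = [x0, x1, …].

SEQ = [MISS, MISS, L1-HIT, MISS, VC-HIT, MISS, MISS, VC-HIT, VC-HIT, VC-HIT, VC-HIT, MISS, L1-HIT, VC-HIT]

#0 0xa1→b20/s0 MISS; vc=[]
#1 0x79→b15/s3 MISS; vc=[]
#2 0x79→b15/s3 L1-HIT; vc=[]
#3 0xc1→b24/s0 MISS; vc=[20]
#4 0xa6→b20/s0 VC-HIT; vc=[24]
#5 0x9e→b19/s3 MISS; vc=[24,15]
#6 0x64→b12/s0 MISS; vc=[24,15,20]
#7 0xa3→b20/s0 VC-HIT; vc=[24,15,12]
#8 0x62→b12/s0 VC-HIT; vc=[24,15,20]
#9 0x7d→b15/s3 VC-HIT; vc=[24,19,20]
#10 0xa6→b20/s0 VC-HIT; vc=[24,19,12]
#11 0xf9→b31/s3 MISS; vc=[19,12,15]
#12 0xa1→b20/s0 L1-HIT; vc=[19,12,15]
#13 0x9f→b19/s3 VC-HIT; vc=[31,12,15]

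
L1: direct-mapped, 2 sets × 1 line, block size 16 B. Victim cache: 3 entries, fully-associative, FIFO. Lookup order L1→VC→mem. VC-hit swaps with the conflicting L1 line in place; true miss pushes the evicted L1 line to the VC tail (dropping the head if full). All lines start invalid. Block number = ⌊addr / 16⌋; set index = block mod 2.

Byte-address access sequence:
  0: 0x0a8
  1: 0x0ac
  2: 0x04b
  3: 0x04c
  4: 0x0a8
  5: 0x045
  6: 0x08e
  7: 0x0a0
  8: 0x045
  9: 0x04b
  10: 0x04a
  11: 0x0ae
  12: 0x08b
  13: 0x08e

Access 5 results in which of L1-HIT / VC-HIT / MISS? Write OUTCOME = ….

  [0] addr=0xa8 blk=10 s=0: MISS | VC []
  [1] addr=0xac blk=10 s=0: L1-HIT | VC []
  [2] addr=0x4b blk=4 s=0: MISS | VC [10]
  [3] addr=0x4c blk=4 s=0: L1-HIT | VC [10]
  [4] addr=0xa8 blk=10 s=0: VC-HIT | VC [4]
  [5] addr=0x45 blk=4 s=0: VC-HIT | VC [10]
  [6] addr=0x8e blk=8 s=0: MISS | VC [10, 4]
  [7] addr=0xa0 blk=10 s=0: VC-HIT | VC [8, 4]
  [8] addr=0x45 blk=4 s=0: VC-HIT | VC [8, 10]
  [9] addr=0x4b blk=4 s=0: L1-HIT | VC [8, 10]
  [10] addr=0x4a blk=4 s=0: L1-HIT | VC [8, 10]
  [11] addr=0xae blk=10 s=0: VC-HIT | VC [8, 4]
  [12] addr=0x8b blk=8 s=0: VC-HIT | VC [10, 4]
  [13] addr=0x8e blk=8 s=0: L1-HIT | VC [10, 4]

OUTCOME = VC-HIT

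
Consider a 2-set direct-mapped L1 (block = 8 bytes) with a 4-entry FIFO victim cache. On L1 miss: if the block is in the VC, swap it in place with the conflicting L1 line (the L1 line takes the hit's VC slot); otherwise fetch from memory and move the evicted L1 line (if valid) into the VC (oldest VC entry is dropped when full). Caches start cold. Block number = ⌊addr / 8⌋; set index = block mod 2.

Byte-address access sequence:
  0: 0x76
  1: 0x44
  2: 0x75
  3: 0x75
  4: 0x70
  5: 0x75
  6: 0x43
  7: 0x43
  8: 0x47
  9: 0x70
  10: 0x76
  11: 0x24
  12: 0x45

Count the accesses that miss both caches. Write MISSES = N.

MISSES = 3

#0 0x76→b14/s0 MISS; vc=[]
#1 0x44→b8/s0 MISS; vc=[14]
#2 0x75→b14/s0 VC-HIT; vc=[8]
#3 0x75→b14/s0 L1-HIT; vc=[8]
#4 0x70→b14/s0 L1-HIT; vc=[8]
#5 0x75→b14/s0 L1-HIT; vc=[8]
#6 0x43→b8/s0 VC-HIT; vc=[14]
#7 0x43→b8/s0 L1-HIT; vc=[14]
#8 0x47→b8/s0 L1-HIT; vc=[14]
#9 0x70→b14/s0 VC-HIT; vc=[8]
#10 0x76→b14/s0 L1-HIT; vc=[8]
#11 0x24→b4/s0 MISS; vc=[8,14]
#12 0x45→b8/s0 VC-HIT; vc=[4,14]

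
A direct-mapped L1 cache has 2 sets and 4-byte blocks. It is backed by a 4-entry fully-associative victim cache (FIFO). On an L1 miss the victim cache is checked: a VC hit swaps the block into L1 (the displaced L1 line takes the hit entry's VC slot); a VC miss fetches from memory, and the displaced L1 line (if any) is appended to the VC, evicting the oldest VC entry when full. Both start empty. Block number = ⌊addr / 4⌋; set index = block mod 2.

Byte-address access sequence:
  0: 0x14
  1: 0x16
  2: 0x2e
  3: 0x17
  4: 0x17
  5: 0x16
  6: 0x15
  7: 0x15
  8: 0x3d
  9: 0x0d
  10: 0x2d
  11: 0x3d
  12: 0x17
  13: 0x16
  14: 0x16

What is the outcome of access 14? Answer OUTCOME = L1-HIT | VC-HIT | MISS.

OUTCOME = L1-HIT

0: 0x14 (blk 5, set 1) → MISS  vc=[]
1: 0x16 (blk 5, set 1) → L1-HIT  vc=[]
2: 0x2e (blk 11, set 1) → MISS  vc=[5]
3: 0x17 (blk 5, set 1) → VC-HIT  vc=[11]
4: 0x17 (blk 5, set 1) → L1-HIT  vc=[11]
5: 0x16 (blk 5, set 1) → L1-HIT  vc=[11]
6: 0x15 (blk 5, set 1) → L1-HIT  vc=[11]
7: 0x15 (blk 5, set 1) → L1-HIT  vc=[11]
8: 0x3d (blk 15, set 1) → MISS  vc=[11, 5]
9: 0xd (blk 3, set 1) → MISS  vc=[11, 5, 15]
10: 0x2d (blk 11, set 1) → VC-HIT  vc=[3, 5, 15]
11: 0x3d (blk 15, set 1) → VC-HIT  vc=[3, 5, 11]
12: 0x17 (blk 5, set 1) → VC-HIT  vc=[3, 15, 11]
13: 0x16 (blk 5, set 1) → L1-HIT  vc=[3, 15, 11]
14: 0x16 (blk 5, set 1) → L1-HIT  vc=[3, 15, 11]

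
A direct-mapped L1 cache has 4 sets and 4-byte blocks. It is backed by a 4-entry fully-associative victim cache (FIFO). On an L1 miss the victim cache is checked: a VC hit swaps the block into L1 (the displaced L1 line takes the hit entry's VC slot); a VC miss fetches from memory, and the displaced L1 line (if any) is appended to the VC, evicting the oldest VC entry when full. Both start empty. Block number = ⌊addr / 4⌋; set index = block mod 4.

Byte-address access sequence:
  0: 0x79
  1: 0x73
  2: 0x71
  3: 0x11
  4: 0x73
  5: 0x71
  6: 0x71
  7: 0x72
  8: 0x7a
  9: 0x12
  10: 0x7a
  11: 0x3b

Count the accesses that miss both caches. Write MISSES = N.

MISSES = 4

#0 0x79→b30/s2 MISS; vc=[]
#1 0x73→b28/s0 MISS; vc=[]
#2 0x71→b28/s0 L1-HIT; vc=[]
#3 0x11→b4/s0 MISS; vc=[28]
#4 0x73→b28/s0 VC-HIT; vc=[4]
#5 0x71→b28/s0 L1-HIT; vc=[4]
#6 0x71→b28/s0 L1-HIT; vc=[4]
#7 0x72→b28/s0 L1-HIT; vc=[4]
#8 0x7a→b30/s2 L1-HIT; vc=[4]
#9 0x12→b4/s0 VC-HIT; vc=[28]
#10 0x7a→b30/s2 L1-HIT; vc=[28]
#11 0x3b→b14/s2 MISS; vc=[28,30]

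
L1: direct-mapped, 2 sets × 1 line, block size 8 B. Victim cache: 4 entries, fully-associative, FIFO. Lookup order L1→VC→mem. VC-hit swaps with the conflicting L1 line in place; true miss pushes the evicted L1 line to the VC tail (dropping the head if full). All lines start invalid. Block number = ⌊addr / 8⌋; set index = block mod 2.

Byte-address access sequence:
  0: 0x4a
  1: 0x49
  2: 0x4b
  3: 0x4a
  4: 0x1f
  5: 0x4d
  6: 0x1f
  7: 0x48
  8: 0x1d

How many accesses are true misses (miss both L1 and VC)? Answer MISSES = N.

#0 0x4a→b9/s1 MISS; vc=[]
#1 0x49→b9/s1 L1-HIT; vc=[]
#2 0x4b→b9/s1 L1-HIT; vc=[]
#3 0x4a→b9/s1 L1-HIT; vc=[]
#4 0x1f→b3/s1 MISS; vc=[9]
#5 0x4d→b9/s1 VC-HIT; vc=[3]
#6 0x1f→b3/s1 VC-HIT; vc=[9]
#7 0x48→b9/s1 VC-HIT; vc=[3]
#8 0x1d→b3/s1 VC-HIT; vc=[9]

MISSES = 2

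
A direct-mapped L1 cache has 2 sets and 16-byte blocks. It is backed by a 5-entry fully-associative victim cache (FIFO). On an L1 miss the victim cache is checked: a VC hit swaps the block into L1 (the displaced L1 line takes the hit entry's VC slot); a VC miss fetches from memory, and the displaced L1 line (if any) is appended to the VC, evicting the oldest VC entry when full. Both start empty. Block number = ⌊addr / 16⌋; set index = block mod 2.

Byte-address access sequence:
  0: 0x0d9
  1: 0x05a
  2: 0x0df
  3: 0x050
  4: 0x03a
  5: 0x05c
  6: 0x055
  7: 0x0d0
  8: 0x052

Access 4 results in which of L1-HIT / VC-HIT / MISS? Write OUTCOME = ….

OUTCOME = MISS

#0 0xd9→b13/s1 MISS; vc=[]
#1 0x5a→b5/s1 MISS; vc=[13]
#2 0xdf→b13/s1 VC-HIT; vc=[5]
#3 0x50→b5/s1 VC-HIT; vc=[13]
#4 0x3a→b3/s1 MISS; vc=[13,5]
#5 0x5c→b5/s1 VC-HIT; vc=[13,3]
#6 0x55→b5/s1 L1-HIT; vc=[13,3]
#7 0xd0→b13/s1 VC-HIT; vc=[5,3]
#8 0x52→b5/s1 VC-HIT; vc=[13,3]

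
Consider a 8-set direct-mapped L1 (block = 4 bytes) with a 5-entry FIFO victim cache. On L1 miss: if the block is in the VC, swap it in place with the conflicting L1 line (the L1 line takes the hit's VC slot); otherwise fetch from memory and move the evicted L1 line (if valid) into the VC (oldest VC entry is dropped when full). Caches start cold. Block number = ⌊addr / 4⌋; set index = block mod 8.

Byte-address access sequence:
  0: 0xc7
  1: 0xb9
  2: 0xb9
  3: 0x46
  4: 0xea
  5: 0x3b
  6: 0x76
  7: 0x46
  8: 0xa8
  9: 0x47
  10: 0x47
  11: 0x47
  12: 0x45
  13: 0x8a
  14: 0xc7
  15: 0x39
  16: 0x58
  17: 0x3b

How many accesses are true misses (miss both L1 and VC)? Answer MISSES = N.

MISSES = 9

#0 0xc7→b49/s1 MISS; vc=[]
#1 0xb9→b46/s6 MISS; vc=[]
#2 0xb9→b46/s6 L1-HIT; vc=[]
#3 0x46→b17/s1 MISS; vc=[49]
#4 0xea→b58/s2 MISS; vc=[49]
#5 0x3b→b14/s6 MISS; vc=[49,46]
#6 0x76→b29/s5 MISS; vc=[49,46]
#7 0x46→b17/s1 L1-HIT; vc=[49,46]
#8 0xa8→b42/s2 MISS; vc=[49,46,58]
#9 0x47→b17/s1 L1-HIT; vc=[49,46,58]
#10 0x47→b17/s1 L1-HIT; vc=[49,46,58]
#11 0x47→b17/s1 L1-HIT; vc=[49,46,58]
#12 0x45→b17/s1 L1-HIT; vc=[49,46,58]
#13 0x8a→b34/s2 MISS; vc=[49,46,58,42]
#14 0xc7→b49/s1 VC-HIT; vc=[17,46,58,42]
#15 0x39→b14/s6 L1-HIT; vc=[17,46,58,42]
#16 0x58→b22/s6 MISS; vc=[17,46,58,42,14]
#17 0x3b→b14/s6 VC-HIT; vc=[17,46,58,42,22]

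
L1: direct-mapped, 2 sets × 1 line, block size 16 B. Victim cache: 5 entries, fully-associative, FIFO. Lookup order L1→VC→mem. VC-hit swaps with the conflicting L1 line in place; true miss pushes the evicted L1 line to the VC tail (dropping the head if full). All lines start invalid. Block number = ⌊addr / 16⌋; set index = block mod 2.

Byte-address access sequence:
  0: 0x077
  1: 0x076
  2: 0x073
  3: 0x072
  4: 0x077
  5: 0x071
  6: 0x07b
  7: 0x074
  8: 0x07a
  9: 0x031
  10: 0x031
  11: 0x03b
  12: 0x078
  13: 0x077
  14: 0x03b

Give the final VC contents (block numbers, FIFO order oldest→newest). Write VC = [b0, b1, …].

#0 0x77→b7/s1 MISS; vc=[]
#1 0x76→b7/s1 L1-HIT; vc=[]
#2 0x73→b7/s1 L1-HIT; vc=[]
#3 0x72→b7/s1 L1-HIT; vc=[]
#4 0x77→b7/s1 L1-HIT; vc=[]
#5 0x71→b7/s1 L1-HIT; vc=[]
#6 0x7b→b7/s1 L1-HIT; vc=[]
#7 0x74→b7/s1 L1-HIT; vc=[]
#8 0x7a→b7/s1 L1-HIT; vc=[]
#9 0x31→b3/s1 MISS; vc=[7]
#10 0x31→b3/s1 L1-HIT; vc=[7]
#11 0x3b→b3/s1 L1-HIT; vc=[7]
#12 0x78→b7/s1 VC-HIT; vc=[3]
#13 0x77→b7/s1 L1-HIT; vc=[3]
#14 0x3b→b3/s1 VC-HIT; vc=[7]

VC = [7]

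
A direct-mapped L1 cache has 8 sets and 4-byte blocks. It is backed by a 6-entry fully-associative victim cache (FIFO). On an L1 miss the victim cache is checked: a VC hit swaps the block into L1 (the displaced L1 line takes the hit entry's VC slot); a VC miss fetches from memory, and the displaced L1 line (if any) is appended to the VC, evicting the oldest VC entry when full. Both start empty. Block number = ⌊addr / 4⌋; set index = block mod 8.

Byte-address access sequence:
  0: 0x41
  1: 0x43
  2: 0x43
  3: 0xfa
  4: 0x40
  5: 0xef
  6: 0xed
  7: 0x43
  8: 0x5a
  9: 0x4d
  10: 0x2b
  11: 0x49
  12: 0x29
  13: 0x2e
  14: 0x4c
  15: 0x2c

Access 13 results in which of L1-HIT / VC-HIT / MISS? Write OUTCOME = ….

#0 0x41→b16/s0 MISS; vc=[]
#1 0x43→b16/s0 L1-HIT; vc=[]
#2 0x43→b16/s0 L1-HIT; vc=[]
#3 0xfa→b62/s6 MISS; vc=[]
#4 0x40→b16/s0 L1-HIT; vc=[]
#5 0xef→b59/s3 MISS; vc=[]
#6 0xed→b59/s3 L1-HIT; vc=[]
#7 0x43→b16/s0 L1-HIT; vc=[]
#8 0x5a→b22/s6 MISS; vc=[62]
#9 0x4d→b19/s3 MISS; vc=[62,59]
#10 0x2b→b10/s2 MISS; vc=[62,59]
#11 0x49→b18/s2 MISS; vc=[62,59,10]
#12 0x29→b10/s2 VC-HIT; vc=[62,59,18]
#13 0x2e→b11/s3 MISS; vc=[62,59,18,19]
#14 0x4c→b19/s3 VC-HIT; vc=[62,59,18,11]
#15 0x2c→b11/s3 VC-HIT; vc=[62,59,18,19]

OUTCOME = MISS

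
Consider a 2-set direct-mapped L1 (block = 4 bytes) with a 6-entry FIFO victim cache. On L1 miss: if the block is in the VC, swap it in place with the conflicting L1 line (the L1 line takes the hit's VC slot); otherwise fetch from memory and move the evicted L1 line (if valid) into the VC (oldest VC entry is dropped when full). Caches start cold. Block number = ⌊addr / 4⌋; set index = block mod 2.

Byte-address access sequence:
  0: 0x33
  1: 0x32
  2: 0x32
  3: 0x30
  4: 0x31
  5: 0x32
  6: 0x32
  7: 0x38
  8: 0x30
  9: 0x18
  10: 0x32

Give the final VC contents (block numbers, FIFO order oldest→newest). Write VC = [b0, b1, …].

VC = [14, 6]

#0 0x33→b12/s0 MISS; vc=[]
#1 0x32→b12/s0 L1-HIT; vc=[]
#2 0x32→b12/s0 L1-HIT; vc=[]
#3 0x30→b12/s0 L1-HIT; vc=[]
#4 0x31→b12/s0 L1-HIT; vc=[]
#5 0x32→b12/s0 L1-HIT; vc=[]
#6 0x32→b12/s0 L1-HIT; vc=[]
#7 0x38→b14/s0 MISS; vc=[12]
#8 0x30→b12/s0 VC-HIT; vc=[14]
#9 0x18→b6/s0 MISS; vc=[14,12]
#10 0x32→b12/s0 VC-HIT; vc=[14,6]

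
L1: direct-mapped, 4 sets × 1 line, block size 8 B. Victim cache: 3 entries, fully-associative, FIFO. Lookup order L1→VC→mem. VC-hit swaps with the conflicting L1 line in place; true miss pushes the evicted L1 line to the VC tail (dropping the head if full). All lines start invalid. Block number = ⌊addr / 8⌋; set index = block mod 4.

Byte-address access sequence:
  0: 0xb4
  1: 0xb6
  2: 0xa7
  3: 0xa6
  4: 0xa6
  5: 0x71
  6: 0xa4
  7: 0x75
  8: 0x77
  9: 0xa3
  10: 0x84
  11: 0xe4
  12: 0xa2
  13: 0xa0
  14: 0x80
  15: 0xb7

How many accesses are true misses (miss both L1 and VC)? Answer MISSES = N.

  [0] addr=0xb4 blk=22 s=2: MISS | VC []
  [1] addr=0xb6 blk=22 s=2: L1-HIT | VC []
  [2] addr=0xa7 blk=20 s=0: MISS | VC []
  [3] addr=0xa6 blk=20 s=0: L1-HIT | VC []
  [4] addr=0xa6 blk=20 s=0: L1-HIT | VC []
  [5] addr=0x71 blk=14 s=2: MISS | VC [22]
  [6] addr=0xa4 blk=20 s=0: L1-HIT | VC [22]
  [7] addr=0x75 blk=14 s=2: L1-HIT | VC [22]
  [8] addr=0x77 blk=14 s=2: L1-HIT | VC [22]
  [9] addr=0xa3 blk=20 s=0: L1-HIT | VC [22]
  [10] addr=0x84 blk=16 s=0: MISS | VC [22, 20]
  [11] addr=0xe4 blk=28 s=0: MISS | VC [22, 20, 16]
  [12] addr=0xa2 blk=20 s=0: VC-HIT | VC [22, 28, 16]
  [13] addr=0xa0 blk=20 s=0: L1-HIT | VC [22, 28, 16]
  [14] addr=0x80 blk=16 s=0: VC-HIT | VC [22, 28, 20]
  [15] addr=0xb7 blk=22 s=2: VC-HIT | VC [14, 28, 20]

MISSES = 5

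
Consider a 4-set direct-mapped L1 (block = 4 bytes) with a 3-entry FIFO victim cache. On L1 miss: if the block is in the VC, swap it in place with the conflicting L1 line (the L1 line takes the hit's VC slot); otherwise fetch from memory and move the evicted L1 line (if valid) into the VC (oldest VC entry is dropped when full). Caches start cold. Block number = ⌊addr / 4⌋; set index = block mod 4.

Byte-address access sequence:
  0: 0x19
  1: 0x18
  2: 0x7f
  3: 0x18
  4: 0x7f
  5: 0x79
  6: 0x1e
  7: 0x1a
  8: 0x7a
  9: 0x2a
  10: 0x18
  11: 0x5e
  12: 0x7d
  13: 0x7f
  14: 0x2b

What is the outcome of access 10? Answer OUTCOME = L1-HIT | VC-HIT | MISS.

0: 0x19 (blk 6, set 2) → MISS  vc=[]
1: 0x18 (blk 6, set 2) → L1-HIT  vc=[]
2: 0x7f (blk 31, set 3) → MISS  vc=[]
3: 0x18 (blk 6, set 2) → L1-HIT  vc=[]
4: 0x7f (blk 31, set 3) → L1-HIT  vc=[]
5: 0x79 (blk 30, set 2) → MISS  vc=[6]
6: 0x1e (blk 7, set 3) → MISS  vc=[6, 31]
7: 0x1a (blk 6, set 2) → VC-HIT  vc=[30, 31]
8: 0x7a (blk 30, set 2) → VC-HIT  vc=[6, 31]
9: 0x2a (blk 10, set 2) → MISS  vc=[6, 31, 30]
10: 0x18 (blk 6, set 2) → VC-HIT  vc=[10, 31, 30]
11: 0x5e (blk 23, set 3) → MISS  vc=[31, 30, 7]
12: 0x7d (blk 31, set 3) → VC-HIT  vc=[23, 30, 7]
13: 0x7f (blk 31, set 3) → L1-HIT  vc=[23, 30, 7]
14: 0x2b (blk 10, set 2) → MISS  vc=[30, 7, 6]

OUTCOME = VC-HIT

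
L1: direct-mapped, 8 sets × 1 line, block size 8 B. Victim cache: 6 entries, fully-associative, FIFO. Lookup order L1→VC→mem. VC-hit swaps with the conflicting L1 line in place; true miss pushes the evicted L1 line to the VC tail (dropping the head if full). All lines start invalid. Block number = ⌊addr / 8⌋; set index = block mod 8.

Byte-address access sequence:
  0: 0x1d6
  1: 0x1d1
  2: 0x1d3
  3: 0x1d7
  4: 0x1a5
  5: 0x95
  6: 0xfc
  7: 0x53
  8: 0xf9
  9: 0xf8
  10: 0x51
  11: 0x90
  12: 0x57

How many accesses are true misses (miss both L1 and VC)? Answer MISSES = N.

MISSES = 5

0: 0x1d6 (blk 58, set 2) → MISS  vc=[]
1: 0x1d1 (blk 58, set 2) → L1-HIT  vc=[]
2: 0x1d3 (blk 58, set 2) → L1-HIT  vc=[]
3: 0x1d7 (blk 58, set 2) → L1-HIT  vc=[]
4: 0x1a5 (blk 52, set 4) → MISS  vc=[]
5: 0x95 (blk 18, set 2) → MISS  vc=[58]
6: 0xfc (blk 31, set 7) → MISS  vc=[58]
7: 0x53 (blk 10, set 2) → MISS  vc=[58, 18]
8: 0xf9 (blk 31, set 7) → L1-HIT  vc=[58, 18]
9: 0xf8 (blk 31, set 7) → L1-HIT  vc=[58, 18]
10: 0x51 (blk 10, set 2) → L1-HIT  vc=[58, 18]
11: 0x90 (blk 18, set 2) → VC-HIT  vc=[58, 10]
12: 0x57 (blk 10, set 2) → VC-HIT  vc=[58, 18]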